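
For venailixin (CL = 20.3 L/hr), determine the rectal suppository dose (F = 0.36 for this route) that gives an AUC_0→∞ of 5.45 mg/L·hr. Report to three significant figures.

Dose = CL × AUC_0→∞ / F
     = 20.3 × 5.45 / 0.36 = 307.319 mg

Dose = 307 mg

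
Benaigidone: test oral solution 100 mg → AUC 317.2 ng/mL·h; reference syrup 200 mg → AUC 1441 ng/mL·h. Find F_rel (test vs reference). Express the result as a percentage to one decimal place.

F_rel = 44.0%

F_rel = (AUC_test/D_test) / (AUC_ref/D_ref)
      = (317.2/100) / (1441/200)
      = 3.172 / 7.205 = 0.4402 = 44.02%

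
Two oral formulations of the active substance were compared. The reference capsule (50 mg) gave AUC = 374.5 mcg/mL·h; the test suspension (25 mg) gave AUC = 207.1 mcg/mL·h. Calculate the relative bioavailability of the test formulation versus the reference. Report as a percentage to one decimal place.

F_rel = 110.6%

F_rel = (AUC_test/D_test) / (AUC_ref/D_ref)
      = (207.1/25) / (374.5/50)
      = 8.284 / 7.49 = 1.1060 = 110.60%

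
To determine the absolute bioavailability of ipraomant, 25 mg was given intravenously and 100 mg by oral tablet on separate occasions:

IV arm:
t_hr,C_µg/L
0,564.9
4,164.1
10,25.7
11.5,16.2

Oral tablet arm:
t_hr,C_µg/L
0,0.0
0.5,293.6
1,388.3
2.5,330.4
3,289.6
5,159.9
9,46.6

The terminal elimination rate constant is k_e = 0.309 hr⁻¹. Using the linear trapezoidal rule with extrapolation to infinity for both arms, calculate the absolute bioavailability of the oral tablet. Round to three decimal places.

F = 0.231

Trapezoidal AUC_0→11.5 (IV):
  [0→4]: (564.9+164.1)/2 × 4 = 1458.0
  [4→10]: (164.1+25.7)/2 × 6 = 569.4
  [10→11.5]: (25.7+16.2)/2 × 1.5 = 31.425
  Sum = 2058.825 µg/L·hr
IV tail: 16.2/0.309 = 52.427; AUC_iv,0→∞ = 2058.825 + 52.427 = 2111.252 µg/L·hr
Trapezoidal AUC_0→9 (oral tablet):
  [0→0.5]: (0.0+293.6)/2 × 0.5 = 73.4
  [0.5→1]: (293.6+388.3)/2 × 0.5 = 170.475
  [1→2.5]: (388.3+330.4)/2 × 1.5 = 539.025
  [2.5→3]: (330.4+289.6)/2 × 0.5 = 155.0
  [3→5]: (289.6+159.9)/2 × 2 = 449.5
  [5→9]: (159.9+46.6)/2 × 4 = 413.0
  Sum = 1800.4 µg/L·hr
oral tablet tail: 46.6/0.309 = 150.809; AUC_ev,0→∞ = 1800.4 + 150.809 = 1951.209 µg/L·hr
F = (AUC_ev/D_ev)/(AUC_iv/D_iv) = (1951.209/100)/(2111.252/25) = 19.51209/84.45008 = 0.2310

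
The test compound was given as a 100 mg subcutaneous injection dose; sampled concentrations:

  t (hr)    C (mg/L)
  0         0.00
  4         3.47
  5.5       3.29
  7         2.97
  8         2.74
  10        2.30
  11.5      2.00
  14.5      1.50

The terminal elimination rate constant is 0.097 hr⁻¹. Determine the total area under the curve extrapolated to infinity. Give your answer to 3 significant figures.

AUC = 48.5 mg/L·hr

Trapezoidal AUC_0→14.5:
  [0→4]: (0.00+3.47)/2 × 4 = 6.94
  [4→5.5]: (3.47+3.29)/2 × 1.5 = 5.07
  [5.5→7]: (3.29+2.97)/2 × 1.5 = 4.695
  [7→8]: (2.97+2.74)/2 × 1 = 2.855
  [8→10]: (2.74+2.30)/2 × 2 = 5.04
  [10→11.5]: (2.30+2.00)/2 × 1.5 = 3.225
  [11.5→14.5]: (2.00+1.50)/2 × 3 = 5.25
  Sum = 33.075 mg/L·hr
Extrapolated tail: C_last / k_e = 1.50 / 0.097 = 15.464
AUC_0→∞ = 33.075 + 15.464 = 48.539 mg/L·hr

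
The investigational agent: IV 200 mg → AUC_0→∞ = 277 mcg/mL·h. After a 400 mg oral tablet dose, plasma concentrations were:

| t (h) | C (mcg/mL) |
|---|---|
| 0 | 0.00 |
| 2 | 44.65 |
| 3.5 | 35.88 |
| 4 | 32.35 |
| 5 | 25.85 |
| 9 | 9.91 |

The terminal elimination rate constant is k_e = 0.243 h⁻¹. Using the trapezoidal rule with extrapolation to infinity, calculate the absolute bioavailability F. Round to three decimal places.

Trapezoidal AUC_0→9 (oral tablet):
  [0→2]: (0.00+44.65)/2 × 2 = 44.65
  [2→3.5]: (44.65+35.88)/2 × 1.5 = 60.3975
  [3.5→4]: (35.88+32.35)/2 × 0.5 = 17.0575
  [4→5]: (32.35+25.85)/2 × 1 = 29.1
  [5→9]: (25.85+9.91)/2 × 4 = 71.52
  Sum = 222.725 mcg/mL·h
Tail: C_last/k_e = 9.91/0.243 = 40.782
AUC_0→∞ (oral tablet) = 222.725 + 40.782 = 263.507 mcg/mL·h
F = (AUC_ev/D_ev)/(AUC_iv/D_iv) = (263.507/400)/(277/200) = 0.6587675/1.385 = 0.4756

F = 0.476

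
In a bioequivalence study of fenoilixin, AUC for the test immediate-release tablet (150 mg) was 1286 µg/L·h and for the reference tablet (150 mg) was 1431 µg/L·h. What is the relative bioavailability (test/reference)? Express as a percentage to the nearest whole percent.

F_rel = (AUC_test/D_test) / (AUC_ref/D_ref)
      = (1286/150) / (1431/150)
      = 8.57333 / 9.54 = 0.8987 = 89.87%

F_rel = 90%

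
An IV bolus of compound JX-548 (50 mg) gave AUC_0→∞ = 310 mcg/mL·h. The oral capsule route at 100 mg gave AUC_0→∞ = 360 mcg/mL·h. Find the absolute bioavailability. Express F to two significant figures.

F = (AUC_ev / D_ev) / (AUC_iv / D_iv)
  = (360/100) / (310/50)
  = 3.6 / 6.2 = 0.5806

F = 0.58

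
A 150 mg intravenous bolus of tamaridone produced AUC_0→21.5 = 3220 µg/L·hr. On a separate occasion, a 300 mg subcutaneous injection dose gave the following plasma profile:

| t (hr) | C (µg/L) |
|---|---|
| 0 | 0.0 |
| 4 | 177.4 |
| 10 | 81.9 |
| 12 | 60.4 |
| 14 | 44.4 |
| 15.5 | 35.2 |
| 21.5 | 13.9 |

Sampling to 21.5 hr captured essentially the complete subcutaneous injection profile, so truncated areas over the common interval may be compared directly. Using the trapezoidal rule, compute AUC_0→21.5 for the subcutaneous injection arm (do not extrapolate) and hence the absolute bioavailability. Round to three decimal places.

F = 0.246

Trapezoidal AUC_0→21.5 (subcutaneous injection):
  [0→4]: (0.0+177.4)/2 × 4 = 354.8
  [4→10]: (177.4+81.9)/2 × 6 = 777.9
  [10→12]: (81.9+60.4)/2 × 2 = 142.3
  [12→14]: (60.4+44.4)/2 × 2 = 104.8
  [14→15.5]: (44.4+35.2)/2 × 1.5 = 59.7
  [15.5→21.5]: (35.2+13.9)/2 × 6 = 147.3
  Sum = 1586.8 µg/L·hr
F = (AUC_ev/D_ev)/(AUC_iv/D_iv) = (1586.8/300)/(3220/150) = 5.28933/21.4667 = 0.2464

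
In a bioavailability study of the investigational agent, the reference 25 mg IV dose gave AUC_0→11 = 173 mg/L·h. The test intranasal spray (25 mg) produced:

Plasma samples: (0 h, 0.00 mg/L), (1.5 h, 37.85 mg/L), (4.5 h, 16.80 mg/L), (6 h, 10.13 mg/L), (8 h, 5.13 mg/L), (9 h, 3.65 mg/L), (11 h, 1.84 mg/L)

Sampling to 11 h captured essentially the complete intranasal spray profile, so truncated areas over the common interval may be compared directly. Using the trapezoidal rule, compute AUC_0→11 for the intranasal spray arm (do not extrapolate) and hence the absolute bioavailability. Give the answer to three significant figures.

F = 0.900

Trapezoidal AUC_0→11 (intranasal spray):
  [0→1.5]: (0.00+37.85)/2 × 1.5 = 28.3875
  [1.5→4.5]: (37.85+16.80)/2 × 3 = 81.975
  [4.5→6]: (16.80+10.13)/2 × 1.5 = 20.1975
  [6→8]: (10.13+5.13)/2 × 2 = 15.26
  [8→9]: (5.13+3.65)/2 × 1 = 4.39
  [9→11]: (3.65+1.84)/2 × 2 = 5.49
  Sum = 155.7 mg/L·h
F = (AUC_ev/D_ev)/(AUC_iv/D_iv) = (155.7/25)/(173/25) = 6.228/6.92 = 0.9000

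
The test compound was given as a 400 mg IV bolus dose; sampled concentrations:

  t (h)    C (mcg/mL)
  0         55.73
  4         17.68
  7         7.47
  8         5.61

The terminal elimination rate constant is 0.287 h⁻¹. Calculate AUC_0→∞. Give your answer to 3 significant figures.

Trapezoidal AUC_0→8:
  [0→4]: (55.73+17.68)/2 × 4 = 146.82
  [4→7]: (17.68+7.47)/2 × 3 = 37.725
  [7→8]: (7.47+5.61)/2 × 1 = 6.54
  Sum = 191.085 mcg/mL·h
Extrapolated tail: C_last / k_e = 5.61 / 0.287 = 19.547
AUC_0→∞ = 191.085 + 19.547 = 210.632 mcg/mL·h

AUC = 211 mcg/mL·h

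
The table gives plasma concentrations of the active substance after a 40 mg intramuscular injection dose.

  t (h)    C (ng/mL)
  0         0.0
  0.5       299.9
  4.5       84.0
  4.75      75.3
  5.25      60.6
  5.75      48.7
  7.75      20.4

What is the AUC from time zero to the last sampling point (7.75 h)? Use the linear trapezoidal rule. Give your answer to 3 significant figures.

AUC = 993 ng/mL·h

Trapezoidal AUC_0→7.75:
  [0→0.5]: (0.0+299.9)/2 × 0.5 = 74.975
  [0.5→4.5]: (299.9+84.0)/2 × 4 = 767.8
  [4.5→4.75]: (84.0+75.3)/2 × 0.25 = 19.9125
  [4.75→5.25]: (75.3+60.6)/2 × 0.5 = 33.975
  [5.25→5.75]: (60.6+48.7)/2 × 0.5 = 27.325
  [5.75→7.75]: (48.7+20.4)/2 × 2 = 69.1
  Sum = 993.0875 ng/mL·h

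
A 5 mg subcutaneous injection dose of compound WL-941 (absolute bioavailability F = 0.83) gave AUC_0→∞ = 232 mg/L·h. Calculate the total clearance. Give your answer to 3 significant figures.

CL = F × Dose / AUC_0→∞
   = 0.83 × 5 / 232 = 0.0178879 L/h

CL = 0.0179 L/h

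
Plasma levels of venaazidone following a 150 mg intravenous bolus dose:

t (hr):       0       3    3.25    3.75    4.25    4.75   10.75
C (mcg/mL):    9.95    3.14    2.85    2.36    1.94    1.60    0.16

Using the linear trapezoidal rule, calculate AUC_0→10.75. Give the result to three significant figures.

Trapezoidal AUC_0→10.75:
  [0→3]: (9.95+3.14)/2 × 3 = 19.635
  [3→3.25]: (3.14+2.85)/2 × 0.25 = 0.74875
  [3.25→3.75]: (2.85+2.36)/2 × 0.5 = 1.3025
  [3.75→4.25]: (2.36+1.94)/2 × 0.5 = 1.075
  [4.25→4.75]: (1.94+1.60)/2 × 0.5 = 0.885
  [4.75→10.75]: (1.60+0.16)/2 × 6 = 5.28
  Sum = 28.92625 mcg/mL·hr

AUC = 28.9 mcg/mL·hr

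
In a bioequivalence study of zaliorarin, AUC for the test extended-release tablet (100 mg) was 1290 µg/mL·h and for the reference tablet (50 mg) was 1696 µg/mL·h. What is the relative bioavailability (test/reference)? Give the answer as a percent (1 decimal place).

F_rel = 38.0%

F_rel = (AUC_test/D_test) / (AUC_ref/D_ref)
      = (1290/100) / (1696/50)
      = 12.9 / 33.92 = 0.3803 = 38.03%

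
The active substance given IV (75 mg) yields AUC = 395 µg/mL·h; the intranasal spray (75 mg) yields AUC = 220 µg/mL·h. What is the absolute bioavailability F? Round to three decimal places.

F = 0.557

F = (AUC_ev / D_ev) / (AUC_iv / D_iv)
  = (220/75) / (395/75)
  = 2.93333 / 5.26667 = 0.5570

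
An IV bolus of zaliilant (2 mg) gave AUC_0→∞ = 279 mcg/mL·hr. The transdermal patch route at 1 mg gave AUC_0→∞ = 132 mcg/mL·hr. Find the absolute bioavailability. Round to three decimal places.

F = (AUC_ev / D_ev) / (AUC_iv / D_iv)
  = (132/1) / (279/2)
  = 132 / 139.5 = 0.9462

F = 0.946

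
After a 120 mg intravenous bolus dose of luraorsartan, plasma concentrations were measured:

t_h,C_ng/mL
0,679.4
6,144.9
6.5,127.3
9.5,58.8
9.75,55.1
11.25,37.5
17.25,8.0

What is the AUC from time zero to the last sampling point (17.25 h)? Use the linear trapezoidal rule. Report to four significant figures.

Trapezoidal AUC_0→17.25:
  [0→6]: (679.4+144.9)/2 × 6 = 2472.9
  [6→6.5]: (144.9+127.3)/2 × 0.5 = 68.05
  [6.5→9.5]: (127.3+58.8)/2 × 3 = 279.15
  [9.5→9.75]: (58.8+55.1)/2 × 0.25 = 14.2375
  [9.75→11.25]: (55.1+37.5)/2 × 1.5 = 69.45
  [11.25→17.25]: (37.5+8.0)/2 × 6 = 136.5
  Sum = 3040.2875 ng/mL·h

AUC = 3040 ng/mL·h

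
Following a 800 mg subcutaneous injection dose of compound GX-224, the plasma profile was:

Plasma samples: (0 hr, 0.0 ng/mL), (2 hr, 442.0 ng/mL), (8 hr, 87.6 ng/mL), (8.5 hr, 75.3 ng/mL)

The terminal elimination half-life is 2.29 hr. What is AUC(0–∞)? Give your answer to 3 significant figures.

AUC = 2320 ng/mL·hr

Trapezoidal AUC_0→8.5:
  [0→2]: (0.0+442.0)/2 × 2 = 442.0
  [2→8]: (442.0+87.6)/2 × 6 = 1588.8
  [8→8.5]: (87.6+75.3)/2 × 0.5 = 40.725
  Sum = 2071.525 ng/mL·hr
k_e = ln2 / t½ = 0.693147 / 2.29 = 0.3027 hr^-1
Extrapolated tail: C_last / k_e = 75.3 / 0.3027 = 248.761
AUC_0→∞ = 2071.525 + 248.761 = 2320.286 ng/mL·hr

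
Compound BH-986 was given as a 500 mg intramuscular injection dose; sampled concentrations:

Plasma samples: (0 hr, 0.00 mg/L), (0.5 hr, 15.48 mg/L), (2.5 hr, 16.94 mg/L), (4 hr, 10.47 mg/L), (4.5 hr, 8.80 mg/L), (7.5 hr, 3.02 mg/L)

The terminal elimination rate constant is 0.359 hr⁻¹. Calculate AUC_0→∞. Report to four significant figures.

Trapezoidal AUC_0→7.5:
  [0→0.5]: (0.00+15.48)/2 × 0.5 = 3.87
  [0.5→2.5]: (15.48+16.94)/2 × 2 = 32.42
  [2.5→4]: (16.94+10.47)/2 × 1.5 = 20.5575
  [4→4.5]: (10.47+8.80)/2 × 0.5 = 4.8175
  [4.5→7.5]: (8.80+3.02)/2 × 3 = 17.73
  Sum = 79.395 mg/L·hr
Extrapolated tail: C_last / k_e = 3.02 / 0.359 = 8.412
AUC_0→∞ = 79.395 + 8.412 = 87.807 mg/L·hr

AUC = 87.81 mg/L·hr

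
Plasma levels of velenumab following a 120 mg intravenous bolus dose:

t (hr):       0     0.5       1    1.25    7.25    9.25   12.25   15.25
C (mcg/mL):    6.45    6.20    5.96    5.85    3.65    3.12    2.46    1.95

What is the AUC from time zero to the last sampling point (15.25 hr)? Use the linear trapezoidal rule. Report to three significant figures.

AUC = 57.9 mcg/mL·hr

Trapezoidal AUC_0→15.25:
  [0→0.5]: (6.45+6.20)/2 × 0.5 = 3.1625
  [0.5→1]: (6.20+5.96)/2 × 0.5 = 3.04
  [1→1.25]: (5.96+5.85)/2 × 0.25 = 1.47625
  [1.25→7.25]: (5.85+3.65)/2 × 6 = 28.5
  [7.25→9.25]: (3.65+3.12)/2 × 2 = 6.77
  [9.25→12.25]: (3.12+2.46)/2 × 3 = 8.37
  [12.25→15.25]: (2.46+1.95)/2 × 3 = 6.615
  Sum = 57.93375 mcg/mL·hr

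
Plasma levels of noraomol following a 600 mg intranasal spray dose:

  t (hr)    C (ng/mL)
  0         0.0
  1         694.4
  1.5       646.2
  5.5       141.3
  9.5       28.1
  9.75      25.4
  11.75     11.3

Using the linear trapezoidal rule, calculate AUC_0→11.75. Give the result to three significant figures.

Trapezoidal AUC_0→11.75:
  [0→1]: (0.0+694.4)/2 × 1 = 347.2
  [1→1.5]: (694.4+646.2)/2 × 0.5 = 335.15
  [1.5→5.5]: (646.2+141.3)/2 × 4 = 1575.0
  [5.5→9.5]: (141.3+28.1)/2 × 4 = 338.8
  [9.5→9.75]: (28.1+25.4)/2 × 0.25 = 6.6875
  [9.75→11.75]: (25.4+11.3)/2 × 2 = 36.7
  Sum = 2639.5375 ng/mL·hr

AUC = 2640 ng/mL·hr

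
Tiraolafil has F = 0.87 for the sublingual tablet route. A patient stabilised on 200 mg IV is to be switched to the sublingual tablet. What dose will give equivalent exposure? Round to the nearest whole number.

For equal systemic exposure: F × D_ev = D_iv
D_ev = D_iv / F = 200 / 0.87 = 229.885 mg

D_sublingual = 230 mg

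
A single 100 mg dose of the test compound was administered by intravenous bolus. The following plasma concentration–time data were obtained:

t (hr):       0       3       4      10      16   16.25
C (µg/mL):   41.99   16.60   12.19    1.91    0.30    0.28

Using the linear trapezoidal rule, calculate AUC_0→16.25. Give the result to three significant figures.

AUC = 151 µg/mL·hr

Trapezoidal AUC_0→16.25:
  [0→3]: (41.99+16.60)/2 × 3 = 87.885
  [3→4]: (16.60+12.19)/2 × 1 = 14.395
  [4→10]: (12.19+1.91)/2 × 6 = 42.3
  [10→16]: (1.91+0.30)/2 × 6 = 6.63
  [16→16.25]: (0.30+0.28)/2 × 0.25 = 0.0725
  Sum = 151.2825 µg/mL·hr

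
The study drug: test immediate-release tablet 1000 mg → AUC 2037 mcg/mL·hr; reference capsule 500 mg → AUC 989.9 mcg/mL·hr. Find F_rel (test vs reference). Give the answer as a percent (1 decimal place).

F_rel = 102.9%

F_rel = (AUC_test/D_test) / (AUC_ref/D_ref)
      = (2037/1000) / (989.9/500)
      = 2.037 / 1.9798 = 1.0289 = 102.89%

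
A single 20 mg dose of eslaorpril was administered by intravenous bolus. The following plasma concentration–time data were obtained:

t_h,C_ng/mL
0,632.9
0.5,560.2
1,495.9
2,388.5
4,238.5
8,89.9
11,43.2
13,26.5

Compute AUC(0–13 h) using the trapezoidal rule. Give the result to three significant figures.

Trapezoidal AUC_0→13:
  [0→0.5]: (632.9+560.2)/2 × 0.5 = 298.275
  [0.5→1]: (560.2+495.9)/2 × 0.5 = 264.025
  [1→2]: (495.9+388.5)/2 × 1 = 442.2
  [2→4]: (388.5+238.5)/2 × 2 = 627.0
  [4→8]: (238.5+89.9)/2 × 4 = 656.8
  [8→11]: (89.9+43.2)/2 × 3 = 199.65
  [11→13]: (43.2+26.5)/2 × 2 = 69.7
  Sum = 2557.65 ng/mL·h

AUC = 2560 ng/mL·h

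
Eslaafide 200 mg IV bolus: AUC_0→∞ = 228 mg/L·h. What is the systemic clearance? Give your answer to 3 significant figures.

CL = 0.877 L/h

CL = Dose_iv / AUC_0→∞
   = 200 / 228 = 0.877193 L/h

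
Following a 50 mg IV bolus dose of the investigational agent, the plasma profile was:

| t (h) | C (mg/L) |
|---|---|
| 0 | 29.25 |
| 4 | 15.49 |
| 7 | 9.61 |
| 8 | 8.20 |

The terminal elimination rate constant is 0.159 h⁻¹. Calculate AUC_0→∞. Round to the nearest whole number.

AUC = 188 mg/L·h

Trapezoidal AUC_0→8:
  [0→4]: (29.25+15.49)/2 × 4 = 89.48
  [4→7]: (15.49+9.61)/2 × 3 = 37.65
  [7→8]: (9.61+8.20)/2 × 1 = 8.905
  Sum = 136.035 mg/L·h
Extrapolated tail: C_last / k_e = 8.20 / 0.159 = 51.572
AUC_0→∞ = 136.035 + 51.572 = 187.607 mg/L·h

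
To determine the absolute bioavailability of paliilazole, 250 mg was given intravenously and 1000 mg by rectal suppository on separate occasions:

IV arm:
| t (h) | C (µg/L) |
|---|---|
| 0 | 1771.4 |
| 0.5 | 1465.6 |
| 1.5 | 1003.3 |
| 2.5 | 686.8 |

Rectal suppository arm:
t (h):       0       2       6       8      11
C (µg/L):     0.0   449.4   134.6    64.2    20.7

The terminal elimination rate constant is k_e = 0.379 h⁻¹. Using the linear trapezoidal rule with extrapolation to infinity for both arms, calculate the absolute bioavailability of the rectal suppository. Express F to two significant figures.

Trapezoidal AUC_0→2.5 (IV):
  [0→0.5]: (1771.4+1465.6)/2 × 0.5 = 809.25
  [0.5→1.5]: (1465.6+1003.3)/2 × 1 = 1234.45
  [1.5→2.5]: (1003.3+686.8)/2 × 1 = 845.05
  Sum = 2888.75 µg/L·h
IV tail: 686.8/0.379 = 1812.137; AUC_iv,0→∞ = 2888.75 + 1812.137 = 4700.887 µg/L·h
Trapezoidal AUC_0→11 (rectal suppository):
  [0→2]: (0.0+449.4)/2 × 2 = 449.4
  [2→6]: (449.4+134.6)/2 × 4 = 1168.0
  [6→8]: (134.6+64.2)/2 × 2 = 198.8
  [8→11]: (64.2+20.7)/2 × 3 = 127.35
  Sum = 1943.55 µg/L·h
rectal suppository tail: 20.7/0.379 = 54.617; AUC_ev,0→∞ = 1943.55 + 54.617 = 1998.167 µg/L·h
F = (AUC_ev/D_ev)/(AUC_iv/D_iv) = (1998.167/1000)/(4700.887/250) = 1.998167/18.803548 = 0.1063

F = 0.11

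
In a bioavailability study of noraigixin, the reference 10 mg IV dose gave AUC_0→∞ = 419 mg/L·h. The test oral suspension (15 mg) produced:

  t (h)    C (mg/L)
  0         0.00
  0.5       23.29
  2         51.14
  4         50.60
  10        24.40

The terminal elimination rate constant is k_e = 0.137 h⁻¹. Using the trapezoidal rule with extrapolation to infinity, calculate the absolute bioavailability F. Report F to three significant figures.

Trapezoidal AUC_0→10 (oral suspension):
  [0→0.5]: (0.00+23.29)/2 × 0.5 = 5.8225
  [0.5→2]: (23.29+51.14)/2 × 1.5 = 55.8225
  [2→4]: (51.14+50.60)/2 × 2 = 101.74
  [4→10]: (50.60+24.40)/2 × 6 = 225.0
  Sum = 388.385 mg/L·h
Tail: C_last/k_e = 24.40/0.137 = 178.102
AUC_0→∞ (oral suspension) = 388.385 + 178.102 = 566.487 mg/L·h
F = (AUC_ev/D_ev)/(AUC_iv/D_iv) = (566.487/15)/(419/10) = 37.7658/41.9 = 0.9013

F = 0.901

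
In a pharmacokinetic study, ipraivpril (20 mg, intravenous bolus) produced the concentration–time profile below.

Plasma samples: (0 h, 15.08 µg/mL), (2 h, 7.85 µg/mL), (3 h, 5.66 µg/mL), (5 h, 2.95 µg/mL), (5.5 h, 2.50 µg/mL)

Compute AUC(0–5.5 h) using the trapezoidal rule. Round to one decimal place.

AUC = 39.7 µg/mL·h

Trapezoidal AUC_0→5.5:
  [0→2]: (15.08+7.85)/2 × 2 = 22.93
  [2→3]: (7.85+5.66)/2 × 1 = 6.755
  [3→5]: (5.66+2.95)/2 × 2 = 8.61
  [5→5.5]: (2.95+2.50)/2 × 0.5 = 1.3625
  Sum = 39.6575 µg/mL·h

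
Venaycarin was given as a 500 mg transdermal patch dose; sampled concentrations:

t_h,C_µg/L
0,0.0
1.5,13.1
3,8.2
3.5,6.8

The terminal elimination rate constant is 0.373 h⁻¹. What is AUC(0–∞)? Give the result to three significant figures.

AUC = 47.8 µg/L·h

Trapezoidal AUC_0→3.5:
  [0→1.5]: (0.0+13.1)/2 × 1.5 = 9.825
  [1.5→3]: (13.1+8.2)/2 × 1.5 = 15.975
  [3→3.5]: (8.2+6.8)/2 × 0.5 = 3.75
  Sum = 29.55 µg/L·h
Extrapolated tail: C_last / k_e = 6.8 / 0.373 = 18.231
AUC_0→∞ = 29.55 + 18.231 = 47.781 µg/L·h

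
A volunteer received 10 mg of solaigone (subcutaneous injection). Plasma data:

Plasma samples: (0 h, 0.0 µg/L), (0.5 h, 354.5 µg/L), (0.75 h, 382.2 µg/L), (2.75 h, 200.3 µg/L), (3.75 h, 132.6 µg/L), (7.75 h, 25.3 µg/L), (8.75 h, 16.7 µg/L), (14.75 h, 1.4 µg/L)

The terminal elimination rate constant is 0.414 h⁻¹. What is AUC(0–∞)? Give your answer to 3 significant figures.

Trapezoidal AUC_0→14.75:
  [0→0.5]: (0.0+354.5)/2 × 0.5 = 88.625
  [0.5→0.75]: (354.5+382.2)/2 × 0.25 = 92.0875
  [0.75→2.75]: (382.2+200.3)/2 × 2 = 582.5
  [2.75→3.75]: (200.3+132.6)/2 × 1 = 166.45
  [3.75→7.75]: (132.6+25.3)/2 × 4 = 315.8
  [7.75→8.75]: (25.3+16.7)/2 × 1 = 21.0
  [8.75→14.75]: (16.7+1.4)/2 × 6 = 54.3
  Sum = 1320.7625 µg/L·h
Extrapolated tail: C_last / k_e = 1.4 / 0.414 = 3.382
AUC_0→∞ = 1320.7625 + 3.382 = 1324.1445 µg/L·h

AUC = 1320 µg/L·h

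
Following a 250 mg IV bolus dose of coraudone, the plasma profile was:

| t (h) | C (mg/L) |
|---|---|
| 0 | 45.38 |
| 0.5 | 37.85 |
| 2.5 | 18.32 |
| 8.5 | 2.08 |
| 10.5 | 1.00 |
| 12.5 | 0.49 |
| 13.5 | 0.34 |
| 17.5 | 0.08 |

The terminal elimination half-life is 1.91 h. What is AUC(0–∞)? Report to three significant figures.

AUC = 144 mg/L·h

Trapezoidal AUC_0→17.5:
  [0→0.5]: (45.38+37.85)/2 × 0.5 = 20.8075
  [0.5→2.5]: (37.85+18.32)/2 × 2 = 56.17
  [2.5→8.5]: (18.32+2.08)/2 × 6 = 61.2
  [8.5→10.5]: (2.08+1.00)/2 × 2 = 3.08
  [10.5→12.5]: (1.00+0.49)/2 × 2 = 1.49
  [12.5→13.5]: (0.49+0.34)/2 × 1 = 0.415
  [13.5→17.5]: (0.34+0.08)/2 × 4 = 0.84
  Sum = 144.0025 mg/L·h
k_e = ln2 / t½ = 0.693147 / 1.91 = 0.3629 h^-1
Extrapolated tail: C_last / k_e = 0.08 / 0.3629 = 0.220
AUC_0→∞ = 144.0025 + 0.220 = 144.2225 mg/L·h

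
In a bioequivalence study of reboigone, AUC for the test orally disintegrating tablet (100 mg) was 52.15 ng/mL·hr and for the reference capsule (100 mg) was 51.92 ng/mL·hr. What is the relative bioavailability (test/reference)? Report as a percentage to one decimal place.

F_rel = 100.4%

F_rel = (AUC_test/D_test) / (AUC_ref/D_ref)
      = (52.15/100) / (51.92/100)
      = 0.5215 / 0.5192 = 1.0044 = 100.44%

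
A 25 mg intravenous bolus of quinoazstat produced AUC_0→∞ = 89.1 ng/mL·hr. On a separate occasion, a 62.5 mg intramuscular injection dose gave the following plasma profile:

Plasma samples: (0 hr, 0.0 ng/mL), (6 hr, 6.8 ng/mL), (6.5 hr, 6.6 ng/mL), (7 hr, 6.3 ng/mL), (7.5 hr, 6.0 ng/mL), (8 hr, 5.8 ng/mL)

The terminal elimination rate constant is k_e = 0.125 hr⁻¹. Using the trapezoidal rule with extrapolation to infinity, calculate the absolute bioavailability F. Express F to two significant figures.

Trapezoidal AUC_0→8 (intramuscular injection):
  [0→6]: (0.0+6.8)/2 × 6 = 20.4
  [6→6.5]: (6.8+6.6)/2 × 0.5 = 3.35
  [6.5→7]: (6.6+6.3)/2 × 0.5 = 3.225
  [7→7.5]: (6.3+6.0)/2 × 0.5 = 3.075
  [7.5→8]: (6.0+5.8)/2 × 0.5 = 2.95
  Sum = 33.0 ng/mL·hr
Tail: C_last/k_e = 5.8/0.125 = 46.400
AUC_0→∞ (intramuscular injection) = 33.0 + 46.400 = 79.4 ng/mL·hr
F = (AUC_ev/D_ev)/(AUC_iv/D_iv) = (79.4/62.5)/(89.1/25) = 1.2704/3.564 = 0.3565

F = 0.36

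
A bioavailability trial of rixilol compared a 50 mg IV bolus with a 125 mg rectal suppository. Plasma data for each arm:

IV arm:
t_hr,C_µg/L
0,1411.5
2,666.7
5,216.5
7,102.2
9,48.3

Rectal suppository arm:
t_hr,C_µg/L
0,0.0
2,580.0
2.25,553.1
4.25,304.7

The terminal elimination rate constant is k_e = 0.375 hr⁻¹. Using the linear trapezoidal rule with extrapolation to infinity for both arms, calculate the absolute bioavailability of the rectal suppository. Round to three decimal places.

Trapezoidal AUC_0→9 (IV):
  [0→2]: (1411.5+666.7)/2 × 2 = 2078.2
  [2→5]: (666.7+216.5)/2 × 3 = 1324.8
  [5→7]: (216.5+102.2)/2 × 2 = 318.7
  [7→9]: (102.2+48.3)/2 × 2 = 150.5
  Sum = 3872.2 µg/L·hr
IV tail: 48.3/0.375 = 128.800; AUC_iv,0→∞ = 3872.2 + 128.800 = 4001.0 µg/L·hr
Trapezoidal AUC_0→4.25 (rectal suppository):
  [0→2]: (0.0+580.0)/2 × 2 = 580.0
  [2→2.25]: (580.0+553.1)/2 × 0.25 = 141.6375
  [2.25→4.25]: (553.1+304.7)/2 × 2 = 857.8
  Sum = 1579.4375 µg/L·hr
rectal suppository tail: 304.7/0.375 = 812.533; AUC_ev,0→∞ = 1579.4375 + 812.533 = 2391.9705 µg/L·hr
F = (AUC_ev/D_ev)/(AUC_iv/D_iv) = (2391.9705/125)/(4001.0/50) = 19.135764/80.02 = 0.2391

F = 0.239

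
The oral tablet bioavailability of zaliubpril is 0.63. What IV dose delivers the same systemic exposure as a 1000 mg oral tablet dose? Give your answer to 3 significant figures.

D_iv = 630 mg

Systemic exposure from an extravascular dose = F × D_ev, so the equivalent IV dose is F × D_ev.
D_iv = F × D_ev = 0.63 × 1000 = 630 mg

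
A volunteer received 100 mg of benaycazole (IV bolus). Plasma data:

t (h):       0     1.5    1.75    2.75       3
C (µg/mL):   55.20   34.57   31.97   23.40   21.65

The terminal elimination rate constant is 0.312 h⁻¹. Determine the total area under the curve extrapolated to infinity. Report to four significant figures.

Trapezoidal AUC_0→3:
  [0→1.5]: (55.20+34.57)/2 × 1.5 = 67.3275
  [1.5→1.75]: (34.57+31.97)/2 × 0.25 = 8.3175
  [1.75→2.75]: (31.97+23.40)/2 × 1 = 27.685
  [2.75→3]: (23.40+21.65)/2 × 0.25 = 5.63125
  Sum = 108.96125 µg/mL·h
Extrapolated tail: C_last / k_e = 21.65 / 0.312 = 69.391
AUC_0→∞ = 108.96125 + 69.391 = 178.35225 µg/mL·h

AUC = 178.4 µg/mL·h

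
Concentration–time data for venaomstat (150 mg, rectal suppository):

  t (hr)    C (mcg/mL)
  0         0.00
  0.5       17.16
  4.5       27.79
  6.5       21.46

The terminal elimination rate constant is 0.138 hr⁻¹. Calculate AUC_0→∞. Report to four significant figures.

Trapezoidal AUC_0→6.5:
  [0→0.5]: (0.00+17.16)/2 × 0.5 = 4.29
  [0.5→4.5]: (17.16+27.79)/2 × 4 = 89.9
  [4.5→6.5]: (27.79+21.46)/2 × 2 = 49.25
  Sum = 143.44 mcg/mL·hr
Extrapolated tail: C_last / k_e = 21.46 / 0.138 = 155.507
AUC_0→∞ = 143.44 + 155.507 = 298.947 mcg/mL·hr

AUC = 298.9 mcg/mL·hr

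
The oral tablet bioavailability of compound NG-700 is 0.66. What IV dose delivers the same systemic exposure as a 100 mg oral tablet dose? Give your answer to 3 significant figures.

Systemic exposure from an extravascular dose = F × D_ev, so the equivalent IV dose is F × D_ev.
D_iv = F × D_ev = 0.66 × 100 = 66 mg

D_iv = 66.0 mg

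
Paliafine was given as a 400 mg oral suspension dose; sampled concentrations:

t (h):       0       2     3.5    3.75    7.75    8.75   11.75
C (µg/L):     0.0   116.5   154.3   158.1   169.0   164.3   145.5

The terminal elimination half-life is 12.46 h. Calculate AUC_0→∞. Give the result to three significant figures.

AUC = 4260 µg/L·h

Trapezoidal AUC_0→11.75:
  [0→2]: (0.0+116.5)/2 × 2 = 116.5
  [2→3.5]: (116.5+154.3)/2 × 1.5 = 203.1
  [3.5→3.75]: (154.3+158.1)/2 × 0.25 = 39.05
  [3.75→7.75]: (158.1+169.0)/2 × 4 = 654.2
  [7.75→8.75]: (169.0+164.3)/2 × 1 = 166.65
  [8.75→11.75]: (164.3+145.5)/2 × 3 = 464.7
  Sum = 1644.2 µg/L·h
k_e = ln2 / t½ = 0.693147 / 12.46 = 0.0556 h^-1
Extrapolated tail: C_last / k_e = 145.5 / 0.0556 = 2616.906
AUC_0→∞ = 1644.2 + 2616.906 = 4261.106 µg/L·h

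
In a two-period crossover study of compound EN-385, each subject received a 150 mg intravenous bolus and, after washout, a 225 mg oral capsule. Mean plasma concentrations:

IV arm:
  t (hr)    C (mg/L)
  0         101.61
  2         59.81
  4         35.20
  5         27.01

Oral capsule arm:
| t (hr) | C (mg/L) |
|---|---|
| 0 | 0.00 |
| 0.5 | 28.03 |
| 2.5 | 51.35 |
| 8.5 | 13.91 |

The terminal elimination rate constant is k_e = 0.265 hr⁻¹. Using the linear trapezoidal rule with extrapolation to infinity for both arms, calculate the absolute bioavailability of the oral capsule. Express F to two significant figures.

F = 0.57

Trapezoidal AUC_0→5 (IV):
  [0→2]: (101.61+59.81)/2 × 2 = 161.42
  [2→4]: (59.81+35.20)/2 × 2 = 95.01
  [4→5]: (35.20+27.01)/2 × 1 = 31.105
  Sum = 287.535 mg/L·hr
IV tail: 27.01/0.265 = 101.925; AUC_iv,0→∞ = 287.535 + 101.925 = 389.46 mg/L·hr
Trapezoidal AUC_0→8.5 (oral capsule):
  [0→0.5]: (0.00+28.03)/2 × 0.5 = 7.0075
  [0.5→2.5]: (28.03+51.35)/2 × 2 = 79.38
  [2.5→8.5]: (51.35+13.91)/2 × 6 = 195.78
  Sum = 282.1675 mg/L·hr
oral capsule tail: 13.91/0.265 = 52.491; AUC_ev,0→∞ = 282.1675 + 52.491 = 334.6585 mg/L·hr
F = (AUC_ev/D_ev)/(AUC_iv/D_iv) = (334.6585/225)/(389.46/150) = 1.48737/2.5964 = 0.5729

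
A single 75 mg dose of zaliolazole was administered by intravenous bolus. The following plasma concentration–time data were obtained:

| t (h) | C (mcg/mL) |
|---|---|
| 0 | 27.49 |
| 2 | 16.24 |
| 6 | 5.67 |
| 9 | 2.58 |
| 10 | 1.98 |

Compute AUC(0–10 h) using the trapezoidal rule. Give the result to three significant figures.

AUC = 102 mcg/mL·h

Trapezoidal AUC_0→10:
  [0→2]: (27.49+16.24)/2 × 2 = 43.73
  [2→6]: (16.24+5.67)/2 × 4 = 43.82
  [6→9]: (5.67+2.58)/2 × 3 = 12.375
  [9→10]: (2.58+1.98)/2 × 1 = 2.28
  Sum = 102.205 mcg/mL·h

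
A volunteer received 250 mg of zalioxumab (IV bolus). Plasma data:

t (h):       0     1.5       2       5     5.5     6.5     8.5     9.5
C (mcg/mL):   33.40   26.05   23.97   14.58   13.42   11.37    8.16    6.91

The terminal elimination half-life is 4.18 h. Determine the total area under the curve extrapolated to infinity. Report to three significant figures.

Trapezoidal AUC_0→9.5:
  [0→1.5]: (33.40+26.05)/2 × 1.5 = 44.5875
  [1.5→2]: (26.05+23.97)/2 × 0.5 = 12.505
  [2→5]: (23.97+14.58)/2 × 3 = 57.825
  [5→5.5]: (14.58+13.42)/2 × 0.5 = 7.0
  [5.5→6.5]: (13.42+11.37)/2 × 1 = 12.395
  [6.5→8.5]: (11.37+8.16)/2 × 2 = 19.53
  [8.5→9.5]: (8.16+6.91)/2 × 1 = 7.535
  Sum = 161.3775 mcg/mL·h
k_e = ln2 / t½ = 0.693147 / 4.18 = 0.1658 h^-1
Extrapolated tail: C_last / k_e = 6.91 / 0.1658 = 41.677
AUC_0→∞ = 161.3775 + 41.677 = 203.0545 mcg/mL·h

AUC = 203 mcg/mL·h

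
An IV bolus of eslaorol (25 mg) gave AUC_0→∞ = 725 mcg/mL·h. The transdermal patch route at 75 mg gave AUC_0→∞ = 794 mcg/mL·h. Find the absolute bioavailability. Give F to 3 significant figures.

F = 0.365

F = (AUC_ev / D_ev) / (AUC_iv / D_iv)
  = (794/75) / (725/25)
  = 10.5867 / 29 = 0.3651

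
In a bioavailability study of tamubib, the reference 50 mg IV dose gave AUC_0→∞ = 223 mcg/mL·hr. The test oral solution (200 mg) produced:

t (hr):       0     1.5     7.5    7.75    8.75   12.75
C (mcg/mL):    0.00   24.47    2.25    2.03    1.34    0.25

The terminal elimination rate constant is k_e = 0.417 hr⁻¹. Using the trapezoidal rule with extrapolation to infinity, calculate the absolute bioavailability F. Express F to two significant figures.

F = 0.12

Trapezoidal AUC_0→12.75 (oral solution):
  [0→1.5]: (0.00+24.47)/2 × 1.5 = 18.3525
  [1.5→7.5]: (24.47+2.25)/2 × 6 = 80.16
  [7.5→7.75]: (2.25+2.03)/2 × 0.25 = 0.535
  [7.75→8.75]: (2.03+1.34)/2 × 1 = 1.685
  [8.75→12.75]: (1.34+0.25)/2 × 4 = 3.18
  Sum = 103.9125 mcg/mL·hr
Tail: C_last/k_e = 0.25/0.417 = 0.600
AUC_0→∞ (oral solution) = 103.9125 + 0.600 = 104.5125 mcg/mL·hr
F = (AUC_ev/D_ev)/(AUC_iv/D_iv) = (104.5125/200)/(223/50) = 0.5225625/4.46 = 0.1172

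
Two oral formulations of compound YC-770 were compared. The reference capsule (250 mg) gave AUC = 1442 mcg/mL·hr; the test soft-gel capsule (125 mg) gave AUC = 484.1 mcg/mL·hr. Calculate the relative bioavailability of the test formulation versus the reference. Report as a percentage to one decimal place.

F_rel = (AUC_test/D_test) / (AUC_ref/D_ref)
      = (484.1/125) / (1442/250)
      = 3.8728 / 5.768 = 0.6714 = 67.14%

F_rel = 67.1%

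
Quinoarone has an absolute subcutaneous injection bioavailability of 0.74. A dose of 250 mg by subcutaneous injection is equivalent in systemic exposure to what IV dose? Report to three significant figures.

Systemic exposure from an extravascular dose = F × D_ev, so the equivalent IV dose is F × D_ev.
D_iv = F × D_ev = 0.74 × 250 = 185 mg

D_iv = 185 mg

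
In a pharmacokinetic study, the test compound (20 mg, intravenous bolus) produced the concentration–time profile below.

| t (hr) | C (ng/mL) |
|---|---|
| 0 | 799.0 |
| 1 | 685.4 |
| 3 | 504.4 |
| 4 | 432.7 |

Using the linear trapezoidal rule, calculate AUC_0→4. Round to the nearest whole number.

Trapezoidal AUC_0→4:
  [0→1]: (799.0+685.4)/2 × 1 = 742.2
  [1→3]: (685.4+504.4)/2 × 2 = 1189.8
  [3→4]: (504.4+432.7)/2 × 1 = 468.55
  Sum = 2400.55 ng/mL·hr

AUC = 2401 ng/mL·hr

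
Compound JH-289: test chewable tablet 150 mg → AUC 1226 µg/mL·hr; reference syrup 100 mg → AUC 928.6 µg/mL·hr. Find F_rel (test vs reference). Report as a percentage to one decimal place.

F_rel = (AUC_test/D_test) / (AUC_ref/D_ref)
      = (1226/150) / (928.6/100)
      = 8.17333 / 9.286 = 0.8802 = 88.02%

F_rel = 88.0%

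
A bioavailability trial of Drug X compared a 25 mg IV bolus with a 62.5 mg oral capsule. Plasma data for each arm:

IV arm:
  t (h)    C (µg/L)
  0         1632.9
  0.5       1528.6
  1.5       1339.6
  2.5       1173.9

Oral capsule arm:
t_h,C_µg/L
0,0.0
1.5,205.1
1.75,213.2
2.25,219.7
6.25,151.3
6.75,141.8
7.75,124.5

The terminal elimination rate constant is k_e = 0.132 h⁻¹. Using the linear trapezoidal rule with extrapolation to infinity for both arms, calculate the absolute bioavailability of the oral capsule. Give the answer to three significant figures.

F = 0.0713

Trapezoidal AUC_0→2.5 (IV):
  [0→0.5]: (1632.9+1528.6)/2 × 0.5 = 790.375
  [0.5→1.5]: (1528.6+1339.6)/2 × 1 = 1434.1
  [1.5→2.5]: (1339.6+1173.9)/2 × 1 = 1256.75
  Sum = 3481.225 µg/L·h
IV tail: 1173.9/0.132 = 8893.182; AUC_iv,0→∞ = 3481.225 + 8893.182 = 12374.407 µg/L·h
Trapezoidal AUC_0→7.75 (oral capsule):
  [0→1.5]: (0.0+205.1)/2 × 1.5 = 153.825
  [1.5→1.75]: (205.1+213.2)/2 × 0.25 = 52.2875
  [1.75→2.25]: (213.2+219.7)/2 × 0.5 = 108.225
  [2.25→6.25]: (219.7+151.3)/2 × 4 = 742.0
  [6.25→6.75]: (151.3+141.8)/2 × 0.5 = 73.275
  [6.75→7.75]: (141.8+124.5)/2 × 1 = 133.15
  Sum = 1262.7625 µg/L·h
oral capsule tail: 124.5/0.132 = 943.182; AUC_ev,0→∞ = 1262.7625 + 943.182 = 2205.9445 µg/L·h
F = (AUC_ev/D_ev)/(AUC_iv/D_iv) = (2205.9445/62.5)/(12374.407/25) = 35.295112/494.97628 = 0.0713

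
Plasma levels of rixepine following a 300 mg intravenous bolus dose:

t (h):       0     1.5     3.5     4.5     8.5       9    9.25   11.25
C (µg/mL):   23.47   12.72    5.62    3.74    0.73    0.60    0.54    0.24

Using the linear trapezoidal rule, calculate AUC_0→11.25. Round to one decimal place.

AUC = 60.4 µg/mL·h

Trapezoidal AUC_0→11.25:
  [0→1.5]: (23.47+12.72)/2 × 1.5 = 27.1425
  [1.5→3.5]: (12.72+5.62)/2 × 2 = 18.34
  [3.5→4.5]: (5.62+3.74)/2 × 1 = 4.68
  [4.5→8.5]: (3.74+0.73)/2 × 4 = 8.94
  [8.5→9]: (0.73+0.60)/2 × 0.5 = 0.3325
  [9→9.25]: (0.60+0.54)/2 × 0.25 = 0.1425
  [9.25→11.25]: (0.54+0.24)/2 × 2 = 0.78
  Sum = 60.3575 µg/mL·h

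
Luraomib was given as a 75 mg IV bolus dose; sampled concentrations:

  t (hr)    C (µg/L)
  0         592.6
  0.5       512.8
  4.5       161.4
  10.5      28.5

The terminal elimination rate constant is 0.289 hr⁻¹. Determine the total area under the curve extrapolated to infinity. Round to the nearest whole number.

AUC = 2293 µg/L·hr

Trapezoidal AUC_0→10.5:
  [0→0.5]: (592.6+512.8)/2 × 0.5 = 276.35
  [0.5→4.5]: (512.8+161.4)/2 × 4 = 1348.4
  [4.5→10.5]: (161.4+28.5)/2 × 6 = 569.7
  Sum = 2194.45 µg/L·hr
Extrapolated tail: C_last / k_e = 28.5 / 0.289 = 98.616
AUC_0→∞ = 2194.45 + 98.616 = 2293.066 µg/L·hr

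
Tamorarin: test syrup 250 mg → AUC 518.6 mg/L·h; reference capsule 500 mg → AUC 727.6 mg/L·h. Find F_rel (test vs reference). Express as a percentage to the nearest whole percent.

F_rel = 143%

F_rel = (AUC_test/D_test) / (AUC_ref/D_ref)
      = (518.6/250) / (727.6/500)
      = 2.0744 / 1.4552 = 1.4255 = 142.55%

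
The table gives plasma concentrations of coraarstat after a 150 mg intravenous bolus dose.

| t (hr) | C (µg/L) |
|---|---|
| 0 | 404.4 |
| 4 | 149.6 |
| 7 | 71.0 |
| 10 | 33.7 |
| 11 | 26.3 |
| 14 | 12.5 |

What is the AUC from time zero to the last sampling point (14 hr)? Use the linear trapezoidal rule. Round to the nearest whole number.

AUC = 1684 µg/L·hr

Trapezoidal AUC_0→14:
  [0→4]: (404.4+149.6)/2 × 4 = 1108.0
  [4→7]: (149.6+71.0)/2 × 3 = 330.9
  [7→10]: (71.0+33.7)/2 × 3 = 157.05
  [10→11]: (33.7+26.3)/2 × 1 = 30.0
  [11→14]: (26.3+12.5)/2 × 3 = 58.2
  Sum = 1684.15 µg/L·hr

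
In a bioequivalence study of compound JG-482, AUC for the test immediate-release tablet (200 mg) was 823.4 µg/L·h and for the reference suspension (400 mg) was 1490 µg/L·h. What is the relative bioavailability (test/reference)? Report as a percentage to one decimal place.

F_rel = (AUC_test/D_test) / (AUC_ref/D_ref)
      = (823.4/200) / (1490/400)
      = 4.117 / 3.725 = 1.1052 = 110.52%

F_rel = 110.5%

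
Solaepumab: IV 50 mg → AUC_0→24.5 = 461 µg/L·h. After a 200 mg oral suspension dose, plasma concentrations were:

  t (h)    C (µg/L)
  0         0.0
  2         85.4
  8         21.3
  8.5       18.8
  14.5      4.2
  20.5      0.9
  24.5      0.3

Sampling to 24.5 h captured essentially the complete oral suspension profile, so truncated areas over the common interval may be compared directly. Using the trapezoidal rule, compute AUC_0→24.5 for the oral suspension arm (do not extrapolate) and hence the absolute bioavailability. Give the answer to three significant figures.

Trapezoidal AUC_0→24.5 (oral suspension):
  [0→2]: (0.0+85.4)/2 × 2 = 85.4
  [2→8]: (85.4+21.3)/2 × 6 = 320.1
  [8→8.5]: (21.3+18.8)/2 × 0.5 = 10.025
  [8.5→14.5]: (18.8+4.2)/2 × 6 = 69.0
  [14.5→20.5]: (4.2+0.9)/2 × 6 = 15.3
  [20.5→24.5]: (0.9+0.3)/2 × 4 = 2.4
  Sum = 502.225 µg/L·h
F = (AUC_ev/D_ev)/(AUC_iv/D_iv) = (502.225/200)/(461/50) = 2.511125/9.22 = 0.2724

F = 0.272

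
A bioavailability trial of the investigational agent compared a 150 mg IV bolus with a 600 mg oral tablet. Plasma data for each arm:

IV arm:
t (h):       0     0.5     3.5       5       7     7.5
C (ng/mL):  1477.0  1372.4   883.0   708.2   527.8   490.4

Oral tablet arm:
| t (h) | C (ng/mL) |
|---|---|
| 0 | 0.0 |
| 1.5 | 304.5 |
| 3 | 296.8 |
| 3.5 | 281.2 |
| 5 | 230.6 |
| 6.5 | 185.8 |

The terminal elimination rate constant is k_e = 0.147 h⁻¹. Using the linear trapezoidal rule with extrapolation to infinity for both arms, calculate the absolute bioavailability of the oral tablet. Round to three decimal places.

Trapezoidal AUC_0→7.5 (IV):
  [0→0.5]: (1477.0+1372.4)/2 × 0.5 = 712.35
  [0.5→3.5]: (1372.4+883.0)/2 × 3 = 3383.1
  [3.5→5]: (883.0+708.2)/2 × 1.5 = 1193.4
  [5→7]: (708.2+527.8)/2 × 2 = 1236.0
  [7→7.5]: (527.8+490.4)/2 × 0.5 = 254.55
  Sum = 6779.4 ng/mL·h
IV tail: 490.4/0.147 = 3336.054; AUC_iv,0→∞ = 6779.4 + 3336.054 = 10115.454 ng/mL·h
Trapezoidal AUC_0→6.5 (oral tablet):
  [0→1.5]: (0.0+304.5)/2 × 1.5 = 228.375
  [1.5→3]: (304.5+296.8)/2 × 1.5 = 450.975
  [3→3.5]: (296.8+281.2)/2 × 0.5 = 144.5
  [3.5→5]: (281.2+230.6)/2 × 1.5 = 383.85
  [5→6.5]: (230.6+185.8)/2 × 1.5 = 312.3
  Sum = 1520.0 ng/mL·h
oral tablet tail: 185.8/0.147 = 1263.946; AUC_ev,0→∞ = 1520.0 + 1263.946 = 2783.946 ng/mL·h
F = (AUC_ev/D_ev)/(AUC_iv/D_iv) = (2783.946/600)/(10115.454/150) = 4.63991/67.43636 = 0.0688

F = 0.069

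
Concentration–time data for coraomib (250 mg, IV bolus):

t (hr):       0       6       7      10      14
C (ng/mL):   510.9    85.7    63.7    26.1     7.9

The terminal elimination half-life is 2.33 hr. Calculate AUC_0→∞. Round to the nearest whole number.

Trapezoidal AUC_0→14:
  [0→6]: (510.9+85.7)/2 × 6 = 1789.8
  [6→7]: (85.7+63.7)/2 × 1 = 74.7
  [7→10]: (63.7+26.1)/2 × 3 = 134.7
  [10→14]: (26.1+7.9)/2 × 4 = 68.0
  Sum = 2067.2 ng/mL·hr
k_e = ln2 / t½ = 0.693147 / 2.33 = 0.2975 hr^-1
Extrapolated tail: C_last / k_e = 7.9 / 0.2975 = 26.555
AUC_0→∞ = 2067.2 + 26.555 = 2093.755 ng/mL·hr

AUC = 2094 ng/mL·hr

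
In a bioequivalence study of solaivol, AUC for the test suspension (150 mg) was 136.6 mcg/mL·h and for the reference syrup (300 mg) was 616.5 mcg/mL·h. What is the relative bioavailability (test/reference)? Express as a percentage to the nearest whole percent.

F_rel = (AUC_test/D_test) / (AUC_ref/D_ref)
      = (136.6/150) / (616.5/300)
      = 0.910667 / 2.055 = 0.4431 = 44.31%

F_rel = 44%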